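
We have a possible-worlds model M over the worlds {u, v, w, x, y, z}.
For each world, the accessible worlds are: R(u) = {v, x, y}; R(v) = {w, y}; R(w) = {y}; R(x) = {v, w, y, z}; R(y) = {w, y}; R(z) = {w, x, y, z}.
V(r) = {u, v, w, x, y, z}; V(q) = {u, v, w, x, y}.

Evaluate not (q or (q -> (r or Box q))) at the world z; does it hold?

No

Recall that Box ψ holds at a world iff ψ holds at every accessible world, and Dia ψ holds iff ψ holds at some accessible world.
At z: q or (q -> (r or Box q)) is true, so not (q or (q -> (r or Box q))) is false.
  At z: q is false, q -> (r or Box q) is true, so q or (q -> (r or Box q)) is true.
    At z: q is false, r or Box q is true, so q -> (r or Box q) is true.
      At z: r is true, Box q is false, so r or Box q is true.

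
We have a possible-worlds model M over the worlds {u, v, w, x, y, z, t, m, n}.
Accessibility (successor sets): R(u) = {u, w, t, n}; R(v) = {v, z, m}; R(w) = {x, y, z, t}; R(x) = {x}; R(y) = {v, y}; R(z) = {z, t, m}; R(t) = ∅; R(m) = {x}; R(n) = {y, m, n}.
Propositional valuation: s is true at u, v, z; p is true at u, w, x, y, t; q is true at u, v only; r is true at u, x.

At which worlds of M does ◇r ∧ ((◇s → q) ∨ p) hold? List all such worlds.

Let φ = ◇r ∧ ((◇s → q) ∨ p). Evaluate φ at each world:
  u (successors {u, w, t, n}): φ is true.
  v (successors {v, z, m}): φ is false.
  w (successors {x, y, z, t}): φ is true.
  x (successors {x}): φ is true.
  y (successors {v, y}): φ is false.
  z (successors {z, t, m}): φ is false.
  t (successors ∅): φ is false.
  m (successors {x}): φ is true.
  n (successors {y, m, n}): φ is false.
For instance, at y:
  At y: ◇r is false, (◇s → q) ∨ p is true, so ◇r ∧ ((◇s → q) ∨ p) is false.
    At y: ◇r requires r at some successor in {v, y}.
      At v: r is false.
      At y: r is false.
    So ◇r is false at y.
    At y: ◇s → q is false, p is true, so (◇s → q) ∨ p is true.
      At y: ◇s is true, q is false, so ◇s → q is false.
Satisfying worlds: {u, w, x, m}

u, w, x, m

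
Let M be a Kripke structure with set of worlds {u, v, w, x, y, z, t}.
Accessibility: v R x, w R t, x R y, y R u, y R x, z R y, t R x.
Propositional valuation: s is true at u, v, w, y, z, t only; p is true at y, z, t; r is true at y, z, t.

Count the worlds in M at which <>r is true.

3

Recall that <>ψ holds at a world iff ψ holds at some accessible world.
Let φ = <>r. Evaluate φ at each world:
  u (successors ∅): φ is false.
  v (successors {x}): φ is false.
  w (successors {t}): φ is true.
  x (successors {y}): φ is true.
  y (successors {u, x}): φ is false.
  z (successors {y}): φ is true.
  t (successors {x}): φ is false.
For instance, at w:
  At w: <>r requires r at some successor in {t}.
    r holds at t, so <>r is true at w.
Satisfying worlds: {w, x, z}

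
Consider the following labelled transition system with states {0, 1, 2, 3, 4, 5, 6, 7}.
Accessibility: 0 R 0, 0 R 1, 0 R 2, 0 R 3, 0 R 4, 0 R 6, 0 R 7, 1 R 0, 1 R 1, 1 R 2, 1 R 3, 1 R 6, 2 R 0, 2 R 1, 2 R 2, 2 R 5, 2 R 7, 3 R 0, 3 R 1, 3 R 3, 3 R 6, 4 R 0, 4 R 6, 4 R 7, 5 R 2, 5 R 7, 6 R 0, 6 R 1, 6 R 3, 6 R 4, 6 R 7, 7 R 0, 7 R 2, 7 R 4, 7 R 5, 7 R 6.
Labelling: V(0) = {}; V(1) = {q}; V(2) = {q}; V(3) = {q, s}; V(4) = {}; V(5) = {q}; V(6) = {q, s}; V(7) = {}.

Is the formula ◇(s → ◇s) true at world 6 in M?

At 6: ◇(s → ◇s) requires s → ◇s at some successor in {0, 1, 3, 4, 7}.
  s → ◇s holds at 0, so ◇(s → ◇s) is true at 6.
    At 0: s is false, ◇s is true, so s → ◇s is true.
      At 0: ◇s requires s at some successor in {0, 1, 2, 3, 4, 6, 7}.
        s holds at 3, so ◇s is true at 0.

Yes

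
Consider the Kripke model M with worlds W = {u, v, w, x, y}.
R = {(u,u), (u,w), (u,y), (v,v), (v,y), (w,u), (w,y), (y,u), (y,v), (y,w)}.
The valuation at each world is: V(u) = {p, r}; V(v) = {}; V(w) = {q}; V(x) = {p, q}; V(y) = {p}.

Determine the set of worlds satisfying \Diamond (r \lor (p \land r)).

Let φ = \Diamond (r \lor (p \land r)). Evaluate φ at each world:
  u (successors {u, w, y}): φ is true.
  v (successors {v, y}): φ is false.
  w (successors {u, y}): φ is true.
  x (successors ∅): φ is false.
  y (successors {u, v, w}): φ is true.
For instance, at u:
  At u: \Diamond (r \lor (p \land r)) requires r \lor (p \land r) at some successor in {u, w, y}.
    r \lor (p \land r) holds at u, so \Diamond (r \lor (p \land r)) is true at u.
Satisfying worlds: {u, w, y}

u, w, y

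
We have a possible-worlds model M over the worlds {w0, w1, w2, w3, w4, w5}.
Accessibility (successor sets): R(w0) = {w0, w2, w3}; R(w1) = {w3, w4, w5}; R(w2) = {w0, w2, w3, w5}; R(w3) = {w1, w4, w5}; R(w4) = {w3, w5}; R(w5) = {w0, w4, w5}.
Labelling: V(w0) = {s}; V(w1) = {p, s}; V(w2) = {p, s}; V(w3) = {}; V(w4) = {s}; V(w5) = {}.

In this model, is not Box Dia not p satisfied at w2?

No

Recall that Box ψ holds at a world iff ψ holds at every accessible world, and Dia ψ holds iff ψ holds at some accessible world.
At w2: Box Dia not p is true, so not Box Dia not p is false.
  At w2: Box Dia not p requires Dia not p at every successor {w0, w2, w3, w5}.
    At w0: Dia not p is true.
    At w2: Dia not p is true.
    At w3: Dia not p is true.
    At w5: Dia not p is true.
  So Box Dia not p is true at w2.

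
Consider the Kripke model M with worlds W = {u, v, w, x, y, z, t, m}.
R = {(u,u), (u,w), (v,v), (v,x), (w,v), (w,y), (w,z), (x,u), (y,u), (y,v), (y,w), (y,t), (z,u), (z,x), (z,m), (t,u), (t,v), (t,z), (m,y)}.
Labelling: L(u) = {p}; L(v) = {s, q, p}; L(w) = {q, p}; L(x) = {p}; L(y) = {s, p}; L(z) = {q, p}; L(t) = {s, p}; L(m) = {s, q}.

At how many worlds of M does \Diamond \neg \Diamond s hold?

Recall that \Diamond ψ holds at a world iff ψ holds at some accessible world.
Let φ = \Diamond \neg \Diamond s. Evaluate φ at each world:
  u (successors {u, w}): φ is true.
  v (successors {v, x}): φ is true.
  w (successors {v, y, z}): φ is false.
  x (successors {u}): φ is true.
  y (successors {u, v, w, t}): φ is true.
  z (successors {u, x, m}): φ is true.
  t (successors {u, v, z}): φ is true.
  m (successors {y}): φ is false.
For instance, at w:
  At w: \Diamond \neg \Diamond s requires \neg \Diamond s at some successor in {v, y, z}.
    At v: \neg \Diamond s is false.
    At y: \neg \Diamond s is false.
    At z: \neg \Diamond s is false.
  So \Diamond \neg \Diamond s is false at w.
Satisfying worlds: {u, v, x, y, z, t}

6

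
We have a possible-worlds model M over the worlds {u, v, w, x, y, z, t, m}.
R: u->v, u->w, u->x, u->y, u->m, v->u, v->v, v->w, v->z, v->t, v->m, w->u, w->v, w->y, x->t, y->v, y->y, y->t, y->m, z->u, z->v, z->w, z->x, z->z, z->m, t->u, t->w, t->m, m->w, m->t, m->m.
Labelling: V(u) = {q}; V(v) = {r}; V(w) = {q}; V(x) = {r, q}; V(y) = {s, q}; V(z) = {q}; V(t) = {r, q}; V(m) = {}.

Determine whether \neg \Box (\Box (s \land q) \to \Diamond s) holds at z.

Recall that \Box ψ holds at a world iff ψ holds at every accessible world, and \Diamond ψ holds iff ψ holds at some accessible world.
At z: \Box (\Box (s \land q) \to \Diamond s) is true, so \neg \Box (\Box (s \land q) \to \Diamond s) is false.
  At z: \Box (\Box (s \land q) \to \Diamond s) requires \Box (s \land q) \to \Diamond s at every successor {u, v, w, x, z, m}.
    At u: \Box (s \land q) \to \Diamond s is true.
    At v: \Box (s \land q) \to \Diamond s is true.
    At w: \Box (s \land q) \to \Diamond s is true.
    At x: \Box (s \land q) \to \Diamond s is true.
    At z: \Box (s \land q) \to \Diamond s is true.
    At m: \Box (s \land q) \to \Diamond s is true.
  So \Box (\Box (s \land q) \to \Diamond s) is true at z.

No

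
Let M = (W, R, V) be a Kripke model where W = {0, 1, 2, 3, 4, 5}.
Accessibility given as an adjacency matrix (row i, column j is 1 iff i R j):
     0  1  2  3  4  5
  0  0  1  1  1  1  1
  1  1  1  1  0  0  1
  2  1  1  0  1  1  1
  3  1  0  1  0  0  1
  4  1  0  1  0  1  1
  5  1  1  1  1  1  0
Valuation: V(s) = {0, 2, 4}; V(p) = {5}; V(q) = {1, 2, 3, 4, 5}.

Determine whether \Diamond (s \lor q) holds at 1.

At 1: \Diamond (s \lor q) requires s \lor q at some successor in {0, 1, 2, 5}.
  s \lor q holds at 0, so \Diamond (s \lor q) is true at 1.

Yes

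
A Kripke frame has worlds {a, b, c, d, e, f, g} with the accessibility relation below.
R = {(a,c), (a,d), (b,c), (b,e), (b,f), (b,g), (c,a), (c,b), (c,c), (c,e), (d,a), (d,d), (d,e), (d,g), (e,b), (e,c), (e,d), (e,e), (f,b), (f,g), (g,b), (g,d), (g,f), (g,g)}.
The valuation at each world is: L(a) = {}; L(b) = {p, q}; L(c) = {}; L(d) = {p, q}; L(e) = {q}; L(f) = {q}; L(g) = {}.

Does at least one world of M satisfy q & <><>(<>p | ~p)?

Yes

Let φ = q & <><>(<>p | ~p). Evaluate φ at each world:
  a (successors {c, d}): φ is false.
  b (successors {c, e, f, g}): φ is true.
  c (successors {a, b, c, e}): φ is false.
  d (successors {a, d, e, g}): φ is true.
  e (successors {b, c, d, e}): φ is true.
  f (successors {b, g}): φ is true.
  g (successors {b, d, f, g}): φ is false.
Detail at b (witness):
  At b: q is true, <><>(<>p | ~p) is true, so q & <><>(<>p | ~p) is true.
    At b: <><>(<>p | ~p) requires <>(<>p | ~p) at some successor in {c, e, f, g}.
      <>(<>p | ~p) holds at c, so <><>(<>p | ~p) is true at b.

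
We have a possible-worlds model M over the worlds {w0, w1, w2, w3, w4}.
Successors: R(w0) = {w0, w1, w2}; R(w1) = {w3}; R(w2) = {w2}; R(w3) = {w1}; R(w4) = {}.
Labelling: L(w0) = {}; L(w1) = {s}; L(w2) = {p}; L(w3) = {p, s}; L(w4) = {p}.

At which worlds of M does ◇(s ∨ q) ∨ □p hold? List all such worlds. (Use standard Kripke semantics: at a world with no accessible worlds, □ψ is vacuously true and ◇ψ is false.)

w0, w1, w2, w3, w4

Let φ = ◇(s ∨ q) ∨ □p. Evaluate φ at each world:
  w0 (successors {w0, w1, w2}): φ is true.
  w1 (successors {w3}): φ is true.
  w2 (successors {w2}): φ is true.
  w3 (successors {w1}): φ is true.
  w4 (successors ∅): φ is true.
For instance, at w2:
  At w2: ◇(s ∨ q) is false, □p is true, so ◇(s ∨ q) ∨ □p is true.
    At w2: ◇(s ∨ q) requires s ∨ q at some successor in {w2}.
      At w2: s ∨ q is false.
    So ◇(s ∨ q) is false at w2.
    At w2: □p requires p at every successor {w2}.
      At w2: p is true.
    So □p is true at w2.
Satisfying worlds: {w0, w1, w2, w3, w4}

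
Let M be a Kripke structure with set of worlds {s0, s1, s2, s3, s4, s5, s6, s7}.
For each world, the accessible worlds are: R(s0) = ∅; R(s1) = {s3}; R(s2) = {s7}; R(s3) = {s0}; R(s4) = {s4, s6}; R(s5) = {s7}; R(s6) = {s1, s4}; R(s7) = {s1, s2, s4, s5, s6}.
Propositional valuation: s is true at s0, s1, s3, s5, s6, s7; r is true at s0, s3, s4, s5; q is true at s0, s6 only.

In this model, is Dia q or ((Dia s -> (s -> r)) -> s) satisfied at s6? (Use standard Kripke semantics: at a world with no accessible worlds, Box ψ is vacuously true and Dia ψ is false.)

At s6: Dia q is false, (Dia s -> (s -> r)) -> s is true, so Dia q or ((Dia s -> (s -> r)) -> s) is true.
  At s6: Dia q requires q at some successor in {s1, s4}.
    At s1: q is false.
    At s4: q is false.
  So Dia q is false at s6.
  At s6: Dia s -> (s -> r) is false, s is true, so (Dia s -> (s -> r)) -> s is true.
    At s6: Dia s is true, s -> r is false, so Dia s -> (s -> r) is false.
      At s6: Dia s requires s at some successor in {s1, s4}.
        s holds at s1, so Dia s is true at s6.

Yes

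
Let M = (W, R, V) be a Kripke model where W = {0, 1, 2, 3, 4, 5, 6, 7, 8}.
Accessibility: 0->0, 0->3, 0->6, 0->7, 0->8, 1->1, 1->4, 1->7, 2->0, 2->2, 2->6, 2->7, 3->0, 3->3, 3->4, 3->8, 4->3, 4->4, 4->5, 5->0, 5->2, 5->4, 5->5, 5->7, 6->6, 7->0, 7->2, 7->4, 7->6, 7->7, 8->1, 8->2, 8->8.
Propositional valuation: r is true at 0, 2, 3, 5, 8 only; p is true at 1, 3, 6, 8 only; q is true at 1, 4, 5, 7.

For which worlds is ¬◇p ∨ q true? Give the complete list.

1, 4, 5, 7

Let φ = ¬◇p ∨ q. Evaluate φ at each world:
  0 (successors {0, 3, 6, 7, 8}): φ is false.
  1 (successors {1, 4, 7}): φ is true.
  2 (successors {0, 2, 6, 7}): φ is false.
  3 (successors {0, 3, 4, 8}): φ is false.
  4 (successors {3, 4, 5}): φ is true.
  5 (successors {0, 2, 4, 5, 7}): φ is true.
  6 (successors {6}): φ is false.
  7 (successors {0, 2, 4, 6, 7}): φ is true.
  8 (successors {1, 2, 8}): φ is false.
For instance, at 6:
  At 6: ¬◇p is false, q is false, so ¬◇p ∨ q is false.
    At 6: ◇p is true, so ¬◇p is false.
      At 6: ◇p requires p at some successor in {6}.
        p holds at 6, so ◇p is true at 6.
Satisfying worlds: {1, 4, 5, 7}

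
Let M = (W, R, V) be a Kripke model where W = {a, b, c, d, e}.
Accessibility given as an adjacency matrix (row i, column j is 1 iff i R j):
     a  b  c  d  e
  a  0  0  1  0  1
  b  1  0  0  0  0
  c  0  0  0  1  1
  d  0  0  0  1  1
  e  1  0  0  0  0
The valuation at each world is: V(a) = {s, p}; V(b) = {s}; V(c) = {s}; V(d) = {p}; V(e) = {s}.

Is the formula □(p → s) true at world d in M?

No

At d: □(p → s) requires p → s at every successor {d, e}.
  p → s fails at d, so □(p → s) is false at d.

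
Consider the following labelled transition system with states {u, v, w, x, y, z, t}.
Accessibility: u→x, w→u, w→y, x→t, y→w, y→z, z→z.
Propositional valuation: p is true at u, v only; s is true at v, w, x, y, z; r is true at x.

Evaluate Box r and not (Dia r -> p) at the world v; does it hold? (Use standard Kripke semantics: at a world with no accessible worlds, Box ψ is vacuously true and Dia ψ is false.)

No

At v: Box r is true, not (Dia r -> p) is false, so Box r and not (Dia r -> p) is false.
  At v: no accessible worlds, so Box r holds vacuously.
  At v: Dia r -> p is true, so not (Dia r -> p) is false.
    At v: Dia r is false, p is true, so Dia r -> p is true.
      At v: no accessible worlds, so Dia r is false.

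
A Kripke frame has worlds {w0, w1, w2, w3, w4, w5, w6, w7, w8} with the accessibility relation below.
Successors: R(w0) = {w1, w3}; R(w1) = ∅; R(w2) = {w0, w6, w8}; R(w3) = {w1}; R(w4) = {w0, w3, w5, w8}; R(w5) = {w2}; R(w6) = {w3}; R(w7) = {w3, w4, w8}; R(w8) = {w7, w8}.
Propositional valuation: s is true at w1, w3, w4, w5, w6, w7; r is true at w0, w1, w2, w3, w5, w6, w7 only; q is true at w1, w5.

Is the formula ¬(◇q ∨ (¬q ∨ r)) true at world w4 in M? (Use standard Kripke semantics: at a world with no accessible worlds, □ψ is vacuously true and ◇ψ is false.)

No

At w4: ◇q ∨ (¬q ∨ r) is true, so ¬(◇q ∨ (¬q ∨ r)) is false.
  At w4: ◇q is true, ¬q ∨ r is true, so ◇q ∨ (¬q ∨ r) is true.
    At w4: ◇q requires q at some successor in {w0, w3, w5, w8}.
      q holds at w5, so ◇q is true at w4.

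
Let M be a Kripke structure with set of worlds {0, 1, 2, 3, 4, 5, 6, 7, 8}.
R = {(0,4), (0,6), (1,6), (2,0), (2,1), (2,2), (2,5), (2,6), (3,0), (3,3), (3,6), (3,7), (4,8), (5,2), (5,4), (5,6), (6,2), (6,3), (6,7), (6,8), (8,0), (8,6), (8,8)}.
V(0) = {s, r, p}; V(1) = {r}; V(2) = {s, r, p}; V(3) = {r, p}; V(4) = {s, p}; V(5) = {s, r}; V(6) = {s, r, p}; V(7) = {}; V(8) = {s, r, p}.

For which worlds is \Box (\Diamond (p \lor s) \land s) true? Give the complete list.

Recall that \Box ψ holds at a world iff ψ holds at every accessible world, and \Diamond ψ holds iff ψ holds at some accessible world.
Let φ = \Box (\Diamond (p \lor s) \land s). Evaluate φ at each world:
  0 (successors {4, 6}): φ is true.
  1 (successors {6}): φ is true.
  2 (successors {0, 1, 2, 5, 6}): φ is false.
  3 (successors {0, 3, 6, 7}): φ is false.
  4 (successors {8}): φ is true.
  5 (successors {2, 4, 6}): φ is true.
  6 (successors {2, 3, 7, 8}): φ is false.
  7 (successors ∅): φ is true.
  8 (successors {0, 6, 8}): φ is true.
For instance, at 2:
  At 2: \Box (\Diamond (p \lor s) \land s) requires \Diamond (p \lor s) \land s at every successor {0, 1, 2, 5, 6}.
    \Diamond (p \lor s) \land s fails at 1, so \Box (\Diamond (p \lor s) \land s) is false at 2.
      At 1: \Diamond (p \lor s) is true, s is false, so \Diamond (p \lor s) \land s is false.
Satisfying worlds: {0, 1, 4, 5, 7, 8}

0, 1, 4, 5, 7, 8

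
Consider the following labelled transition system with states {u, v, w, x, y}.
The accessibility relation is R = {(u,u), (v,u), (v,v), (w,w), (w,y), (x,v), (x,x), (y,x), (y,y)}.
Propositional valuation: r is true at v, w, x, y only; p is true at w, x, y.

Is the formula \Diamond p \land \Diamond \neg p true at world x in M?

Recall that \Diamond ψ holds at a world iff ψ holds at some accessible world.
At x: \Diamond p is true, \Diamond \neg p is true, so \Diamond p \land \Diamond \neg p is true.
  At x: \Diamond p requires p at some successor in {v, x}.
    p holds at x, so \Diamond p is true at x.
  At x: \Diamond \neg p requires \neg p at some successor in {v, x}.
    \neg p holds at v, so \Diamond \neg p is true at x.

Yes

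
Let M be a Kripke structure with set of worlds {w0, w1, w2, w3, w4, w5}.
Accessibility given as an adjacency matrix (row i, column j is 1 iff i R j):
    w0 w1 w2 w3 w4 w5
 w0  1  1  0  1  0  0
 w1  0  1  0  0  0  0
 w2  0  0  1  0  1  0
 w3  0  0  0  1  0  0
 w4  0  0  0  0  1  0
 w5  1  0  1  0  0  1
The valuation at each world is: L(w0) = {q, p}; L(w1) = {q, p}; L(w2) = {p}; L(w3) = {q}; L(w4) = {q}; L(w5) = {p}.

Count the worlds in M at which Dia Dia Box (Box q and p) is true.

Let φ = Dia Dia Box (Box q and p). Evaluate φ at each world:
  w0 (successors {w0, w1, w3}): φ is true.
  w1 (successors {w1}): φ is true.
  w2 (successors {w2, w4}): φ is false.
  w3 (successors {w3}): φ is false.
  w4 (successors {w4}): φ is false.
  w5 (successors {w0, w2, w5}): φ is true.
For instance, at w2:
  At w2: Dia Dia Box (Box q and p) requires Dia Box (Box q and p) at some successor in {w2, w4}.
    At w2: Dia Box (Box q and p) is false.
    At w4: Dia Box (Box q and p) is false.
  So Dia Dia Box (Box q and p) is false at w2.
Satisfying worlds: {w0, w1, w5}

3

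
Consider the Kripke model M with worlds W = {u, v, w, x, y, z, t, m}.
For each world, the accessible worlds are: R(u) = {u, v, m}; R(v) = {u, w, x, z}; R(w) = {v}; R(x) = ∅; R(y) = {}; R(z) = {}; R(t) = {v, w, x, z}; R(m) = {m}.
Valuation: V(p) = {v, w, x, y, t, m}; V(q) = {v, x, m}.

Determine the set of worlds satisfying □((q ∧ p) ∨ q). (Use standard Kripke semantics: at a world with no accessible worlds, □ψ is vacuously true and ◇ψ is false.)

w, x, y, z, m

Recall that □ψ holds at a world iff ψ holds at every accessible world, and ◇ψ holds iff ψ holds at some accessible world.
Let φ = □((q ∧ p) ∨ q). Evaluate φ at each world:
  u (successors {u, v, m}): φ is false.
  v (successors {u, w, x, z}): φ is false.
  w (successors {v}): φ is true.
  x (successors ∅): φ is true.
  y (successors ∅): φ is true.
  z (successors ∅): φ is true.
  t (successors {v, w, x, z}): φ is false.
  m (successors {m}): φ is true.
For instance, at v:
  At v: □((q ∧ p) ∨ q) requires (q ∧ p) ∨ q at every successor {u, w, x, z}.
    (q ∧ p) ∨ q fails at u, so □((q ∧ p) ∨ q) is false at v.
Satisfying worlds: {w, x, y, z, m}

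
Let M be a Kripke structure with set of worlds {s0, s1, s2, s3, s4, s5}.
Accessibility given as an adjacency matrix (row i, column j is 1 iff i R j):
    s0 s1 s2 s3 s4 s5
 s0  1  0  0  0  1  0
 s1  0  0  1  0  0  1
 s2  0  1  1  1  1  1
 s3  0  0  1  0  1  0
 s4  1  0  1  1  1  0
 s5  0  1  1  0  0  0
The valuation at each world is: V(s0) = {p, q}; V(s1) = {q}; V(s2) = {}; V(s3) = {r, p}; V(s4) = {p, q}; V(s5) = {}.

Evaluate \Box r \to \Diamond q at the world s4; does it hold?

Yes

At s4: \Box r is false, \Diamond q is true, so \Box r \to \Diamond q is true.
  At s4: \Box r requires r at every successor {s0, s2, s3, s4}.
    r fails at s0, so \Box r is false at s4.
  At s4: \Diamond q requires q at some successor in {s0, s2, s3, s4}.
    q holds at s0, so \Diamond q is true at s4.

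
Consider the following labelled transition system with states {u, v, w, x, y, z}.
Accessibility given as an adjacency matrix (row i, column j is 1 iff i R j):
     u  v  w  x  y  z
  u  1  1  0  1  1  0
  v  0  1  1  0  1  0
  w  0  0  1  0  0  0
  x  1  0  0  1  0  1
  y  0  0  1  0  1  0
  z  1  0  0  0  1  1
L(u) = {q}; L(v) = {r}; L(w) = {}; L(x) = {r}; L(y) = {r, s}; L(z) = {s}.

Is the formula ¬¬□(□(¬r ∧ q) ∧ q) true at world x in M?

No

Recall that □ψ holds at a world iff ψ holds at every accessible world, and ◇ψ holds iff ψ holds at some accessible world.
At x: ¬□(□(¬r ∧ q) ∧ q) is true, so ¬¬□(□(¬r ∧ q) ∧ q) is false.
  At x: □(□(¬r ∧ q) ∧ q) is false, so ¬□(□(¬r ∧ q) ∧ q) is true.
    At x: □(□(¬r ∧ q) ∧ q) requires □(¬r ∧ q) ∧ q at every successor {u, x, z}.
      □(¬r ∧ q) ∧ q fails at u, so □(□(¬r ∧ q) ∧ q) is false at x.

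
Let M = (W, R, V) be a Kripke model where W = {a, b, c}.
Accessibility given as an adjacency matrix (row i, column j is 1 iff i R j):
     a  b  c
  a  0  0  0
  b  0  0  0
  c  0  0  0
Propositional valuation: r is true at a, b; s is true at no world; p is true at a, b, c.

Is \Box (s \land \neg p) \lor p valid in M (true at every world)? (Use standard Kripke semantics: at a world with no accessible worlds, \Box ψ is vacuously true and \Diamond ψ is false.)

Yes

Recall that \Box ψ holds at a world iff ψ holds at every accessible world, and \Diamond ψ holds iff ψ holds at some accessible world.
Let φ = \Box (s \land \neg p) \lor p. Evaluate φ at each world:
  a (successors ∅): φ is true.
  b (successors ∅): φ is true.
  c (successors ∅): φ is true.
For instance, at b:
  At b: \Box (s \land \neg p) is true, p is true, so \Box (s \land \neg p) \lor p is true.
    At b: no accessible worlds, so \Box (s \land \neg p) holds vacuously.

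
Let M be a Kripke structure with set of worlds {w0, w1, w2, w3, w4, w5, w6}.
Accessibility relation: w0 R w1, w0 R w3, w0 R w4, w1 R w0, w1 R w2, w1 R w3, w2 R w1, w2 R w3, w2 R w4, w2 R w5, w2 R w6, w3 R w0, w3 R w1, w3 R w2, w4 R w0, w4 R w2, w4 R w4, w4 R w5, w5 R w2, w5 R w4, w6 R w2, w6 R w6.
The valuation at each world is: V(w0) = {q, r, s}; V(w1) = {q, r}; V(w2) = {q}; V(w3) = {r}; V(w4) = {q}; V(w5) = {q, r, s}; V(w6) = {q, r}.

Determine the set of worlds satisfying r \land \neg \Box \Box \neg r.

Let φ = r \land \neg \Box \Box \neg r. Evaluate φ at each world:
  w0 (successors {w1, w3, w4}): φ is true.
  w1 (successors {w0, w2, w3}): φ is true.
  w2 (successors {w1, w3, w4, w5, w6}): φ is false.
  w3 (successors {w0, w1, w2}): φ is true.
  w4 (successors {w0, w2, w4, w5}): φ is false.
  w5 (successors {w2, w4}): φ is true.
  w6 (successors {w2, w6}): φ is true.
For instance, at w2:
  At w2: r is false, \neg \Box \Box \neg r is true, so r \land \neg \Box \Box \neg r is false.
    At w2: \Box \Box \neg r is false, so \neg \Box \Box \neg r is true.
      At w2: \Box \Box \neg r requires \Box \neg r at every successor {w1, w3, w4, w5, w6}.
        \Box \neg r fails at w1, so \Box \Box \neg r is false at w2.
Satisfying worlds: {w0, w1, w3, w5, w6}

w0, w1, w3, w5, w6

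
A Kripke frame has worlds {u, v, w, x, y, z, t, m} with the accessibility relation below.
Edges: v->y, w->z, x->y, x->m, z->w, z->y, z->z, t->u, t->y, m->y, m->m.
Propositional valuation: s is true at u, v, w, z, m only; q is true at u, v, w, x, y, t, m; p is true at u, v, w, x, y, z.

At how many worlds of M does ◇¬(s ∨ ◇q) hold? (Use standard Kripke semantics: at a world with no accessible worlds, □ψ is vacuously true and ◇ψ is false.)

5

Let φ = ◇¬(s ∨ ◇q). Evaluate φ at each world:
  u (successors ∅): φ is false.
  v (successors {y}): φ is true.
  w (successors {z}): φ is false.
  x (successors {y, m}): φ is true.
  y (successors ∅): φ is false.
  z (successors {w, y, z}): φ is true.
  t (successors {u, y}): φ is true.
  m (successors {y, m}): φ is true.
For instance, at w:
  At w: ◇¬(s ∨ ◇q) requires ¬(s ∨ ◇q) at some successor in {z}.
    At z: ¬(s ∨ ◇q) is false.
  So ◇¬(s ∨ ◇q) is false at w.
Satisfying worlds: {v, x, z, t, m}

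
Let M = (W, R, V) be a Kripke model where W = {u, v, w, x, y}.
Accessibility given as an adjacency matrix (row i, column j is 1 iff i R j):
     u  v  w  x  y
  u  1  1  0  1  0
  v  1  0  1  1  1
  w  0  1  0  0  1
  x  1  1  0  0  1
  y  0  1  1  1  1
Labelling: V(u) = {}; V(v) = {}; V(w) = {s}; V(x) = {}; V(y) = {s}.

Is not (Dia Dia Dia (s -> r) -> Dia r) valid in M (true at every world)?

Yes

Let φ = not (Dia Dia Dia (s -> r) -> Dia r). Evaluate φ at each world:
  u (successors {u, v, x}): φ is true.
  v (successors {u, w, x, y}): φ is true.
  w (successors {v, y}): φ is true.
  x (successors {u, v, y}): φ is true.
  y (successors {v, w, x, y}): φ is true.
For instance, at u:
  At u: Dia Dia Dia (s -> r) -> Dia r is false, so not (Dia Dia Dia (s -> r) -> Dia r) is true.
    At u: Dia Dia Dia (s -> r) is true, Dia r is false, so Dia Dia Dia (s -> r) -> Dia r is false.
      At u: Dia Dia Dia (s -> r) requires Dia Dia (s -> r) at some successor in {u, v, x}.
        Dia Dia (s -> r) holds at u, so Dia Dia Dia (s -> r) is true at u.
      At u: Dia r requires r at some successor in {u, v, x}.
        At u: r is false.
        At v: r is false.
        At x: r is false.
      So Dia r is false at u.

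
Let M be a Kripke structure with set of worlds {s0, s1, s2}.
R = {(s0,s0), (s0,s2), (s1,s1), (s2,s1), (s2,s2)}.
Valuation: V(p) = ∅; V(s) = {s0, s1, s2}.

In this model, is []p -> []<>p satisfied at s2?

Yes

At s2: []p is false, []<>p is false, so []p -> []<>p is true.
  At s2: []p requires p at every successor {s1, s2}.
    p fails at s1, so []p is false at s2.
  At s2: []<>p requires <>p at every successor {s1, s2}.
    <>p fails at s1, so []<>p is false at s2.
      At s1: <>p requires p at some successor in {s1}.
        At s1: p is false.
      So <>p is false at s1.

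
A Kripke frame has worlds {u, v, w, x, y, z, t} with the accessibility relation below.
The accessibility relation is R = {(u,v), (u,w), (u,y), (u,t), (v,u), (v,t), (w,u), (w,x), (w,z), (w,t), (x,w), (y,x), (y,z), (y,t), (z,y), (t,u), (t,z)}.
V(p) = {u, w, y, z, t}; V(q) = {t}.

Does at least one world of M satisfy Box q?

No

Let φ = Box q. Evaluate φ at each world:
  u (successors {v, w, y, t}): φ is false.
  v (successors {u, t}): φ is false.
  w (successors {u, x, z, t}): φ is false.
  x (successors {w}): φ is false.
  y (successors {x, z, t}): φ is false.
  z (successors {y}): φ is false.
  t (successors {u, z}): φ is false.
For instance, at w:
  At w: Box q requires q at every successor {u, x, z, t}.
    q fails at u, so Box q is false at w.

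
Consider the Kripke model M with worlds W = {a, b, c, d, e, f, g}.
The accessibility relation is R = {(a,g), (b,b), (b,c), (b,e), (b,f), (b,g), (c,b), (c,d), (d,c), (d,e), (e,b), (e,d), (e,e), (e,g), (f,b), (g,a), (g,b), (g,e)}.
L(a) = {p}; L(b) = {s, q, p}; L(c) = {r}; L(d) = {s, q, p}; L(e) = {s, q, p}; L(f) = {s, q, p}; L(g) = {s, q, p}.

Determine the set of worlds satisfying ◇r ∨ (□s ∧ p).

a, b, d, e, f

Let φ = ◇r ∨ (□s ∧ p). Evaluate φ at each world:
  a (successors {g}): φ is true.
  b (successors {b, c, e, f, g}): φ is true.
  c (successors {b, d}): φ is false.
  d (successors {c, e}): φ is true.
  e (successors {b, d, e, g}): φ is true.
  f (successors {b}): φ is true.
  g (successors {a, b, e}): φ is false.
For instance, at c:
  At c: ◇r is false, □s ∧ p is false, so ◇r ∨ (□s ∧ p) is false.
    At c: ◇r requires r at some successor in {b, d}.
      At b: r is false.
      At d: r is false.
    So ◇r is false at c.
    At c: □s is true, p is false, so □s ∧ p is false.
      At c: □s requires s at every successor {b, d}.
        At b: s is true.
        At d: s is true.
      So □s is true at c.
Satisfying worlds: {a, b, d, e, f}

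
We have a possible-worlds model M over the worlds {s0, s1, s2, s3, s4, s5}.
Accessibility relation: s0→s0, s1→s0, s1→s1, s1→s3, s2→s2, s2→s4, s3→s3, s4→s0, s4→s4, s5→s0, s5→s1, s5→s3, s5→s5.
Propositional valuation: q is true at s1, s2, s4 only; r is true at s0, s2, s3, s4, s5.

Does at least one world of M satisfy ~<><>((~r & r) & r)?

Yes

Let φ = ~<><>((~r & r) & r). Evaluate φ at each world:
  s0 (successors {s0}): φ is true.
  s1 (successors {s0, s1, s3}): φ is true.
  s2 (successors {s2, s4}): φ is true.
  s3 (successors {s3}): φ is true.
  s4 (successors {s0, s4}): φ is true.
  s5 (successors {s0, s1, s3, s5}): φ is true.
Detail at s0 (witness):
  At s0: <><>((~r & r) & r) is false, so ~<><>((~r & r) & r) is true.
    At s0: <><>((~r & r) & r) requires <>((~r & r) & r) at some successor in {s0}.
      At s0: <>((~r & r) & r) is false.
    So <><>((~r & r) & r) is false at s0.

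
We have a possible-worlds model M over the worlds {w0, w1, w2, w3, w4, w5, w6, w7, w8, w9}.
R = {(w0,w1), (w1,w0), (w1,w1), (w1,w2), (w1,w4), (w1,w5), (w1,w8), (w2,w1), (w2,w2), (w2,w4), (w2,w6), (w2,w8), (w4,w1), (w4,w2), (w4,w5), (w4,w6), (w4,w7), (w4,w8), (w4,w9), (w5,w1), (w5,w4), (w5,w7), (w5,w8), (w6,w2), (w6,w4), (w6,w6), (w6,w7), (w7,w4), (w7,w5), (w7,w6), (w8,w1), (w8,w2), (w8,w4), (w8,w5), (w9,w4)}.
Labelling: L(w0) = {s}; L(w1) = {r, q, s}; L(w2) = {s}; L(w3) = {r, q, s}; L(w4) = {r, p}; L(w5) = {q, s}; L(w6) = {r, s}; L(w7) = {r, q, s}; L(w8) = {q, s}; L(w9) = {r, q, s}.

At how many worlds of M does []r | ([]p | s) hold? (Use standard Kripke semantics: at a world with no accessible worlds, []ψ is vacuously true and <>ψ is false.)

Let φ = []r | ([]p | s). Evaluate φ at each world:
  w0 (successors {w1}): φ is true.
  w1 (successors {w0, w1, w2, w4, w5, w8}): φ is true.
  w2 (successors {w1, w2, w4, w6, w8}): φ is true.
  w3 (successors ∅): φ is true.
  w4 (successors {w1, w2, w5, w6, w7, w8, w9}): φ is false.
  w5 (successors {w1, w4, w7, w8}): φ is true.
  w6 (successors {w2, w4, w6, w7}): φ is true.
  w7 (successors {w4, w5, w6}): φ is true.
  w8 (successors {w1, w2, w4, w5}): φ is true.
  w9 (successors {w4}): φ is true.
For instance, at w4:
  At w4: []r is false, []p | s is false, so []r | ([]p | s) is false.
    At w4: []r requires r at every successor {w1, w2, w5, w6, w7, w8, w9}.
      r fails at w2, so []r is false at w4.
    At w4: []p is false, s is false, so []p | s is false.
      At w4: []p requires p at every successor {w1, w2, w5, w6, w7, w8, w9}.
        p fails at w1, so []p is false at w4.
Satisfying worlds: {w0, w1, w2, w3, w5, w6, w7, w8, w9}

9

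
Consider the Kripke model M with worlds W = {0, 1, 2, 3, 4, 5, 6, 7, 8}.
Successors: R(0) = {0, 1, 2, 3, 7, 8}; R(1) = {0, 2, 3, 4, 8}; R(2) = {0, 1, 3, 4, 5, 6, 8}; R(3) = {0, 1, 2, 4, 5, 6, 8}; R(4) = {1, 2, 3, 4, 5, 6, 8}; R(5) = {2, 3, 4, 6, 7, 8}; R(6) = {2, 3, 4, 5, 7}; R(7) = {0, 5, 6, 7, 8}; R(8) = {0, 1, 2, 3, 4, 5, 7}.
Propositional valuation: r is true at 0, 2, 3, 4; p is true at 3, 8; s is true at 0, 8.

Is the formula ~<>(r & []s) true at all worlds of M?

Yes

Recall that []ψ holds at a world iff ψ holds at every accessible world, and <>ψ holds iff ψ holds at some accessible world.
Let φ = ~<>(r & []s). Evaluate φ at each world:
  0 (successors {0, 1, 2, 3, 7, 8}): φ is true.
  1 (successors {0, 2, 3, 4, 8}): φ is true.
  2 (successors {0, 1, 3, 4, 5, 6, 8}): φ is true.
  3 (successors {0, 1, 2, 4, 5, 6, 8}): φ is true.
  4 (successors {1, 2, 3, 4, 5, 6, 8}): φ is true.
  5 (successors {2, 3, 4, 6, 7, 8}): φ is true.
  6 (successors {2, 3, 4, 5, 7}): φ is true.
  7 (successors {0, 5, 6, 7, 8}): φ is true.
  8 (successors {0, 1, 2, 3, 4, 5, 7}): φ is true.
For instance, at 3:
  At 3: <>(r & []s) is false, so ~<>(r & []s) is true.
    At 3: <>(r & []s) requires r & []s at some successor in {0, 1, 2, 4, 5, 6, 8}.
      At 0: r & []s is false.
      At 1: r & []s is false.
      At 2: r & []s is false.
      At 4: r & []s is false.
      At 5: r & []s is false.
      At 6: r & []s is false.
      At 8: r & []s is false.
    So <>(r & []s) is false at 3.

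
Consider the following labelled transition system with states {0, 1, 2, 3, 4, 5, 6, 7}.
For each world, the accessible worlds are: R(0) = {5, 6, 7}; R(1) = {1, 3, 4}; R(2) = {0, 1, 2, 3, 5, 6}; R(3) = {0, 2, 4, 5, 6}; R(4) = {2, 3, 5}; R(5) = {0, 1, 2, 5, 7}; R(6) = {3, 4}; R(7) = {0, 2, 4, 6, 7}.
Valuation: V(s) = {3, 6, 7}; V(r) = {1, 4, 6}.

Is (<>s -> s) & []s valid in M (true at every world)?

Let φ = (<>s -> s) & []s. Evaluate φ at each world:
  0 (successors {5, 6, 7}): φ is false.
  1 (successors {1, 3, 4}): φ is false.
  2 (successors {0, 1, 2, 3, 5, 6}): φ is false.
  3 (successors {0, 2, 4, 5, 6}): φ is false.
  4 (successors {2, 3, 5}): φ is false.
  5 (successors {0, 1, 2, 5, 7}): φ is false.
  6 (successors {3, 4}): φ is false.
  7 (successors {0, 2, 4, 6, 7}): φ is false.
Detail at 0 (counterexample):
  At 0: <>s -> s is false, []s is false, so (<>s -> s) & []s is false.
    At 0: <>s is true, s is false, so <>s -> s is false.
      At 0: <>s requires s at some successor in {5, 6, 7}.
        s holds at 6, so <>s is true at 0.
    At 0: []s requires s at every successor {5, 6, 7}.
      s fails at 5, so []s is false at 0.

No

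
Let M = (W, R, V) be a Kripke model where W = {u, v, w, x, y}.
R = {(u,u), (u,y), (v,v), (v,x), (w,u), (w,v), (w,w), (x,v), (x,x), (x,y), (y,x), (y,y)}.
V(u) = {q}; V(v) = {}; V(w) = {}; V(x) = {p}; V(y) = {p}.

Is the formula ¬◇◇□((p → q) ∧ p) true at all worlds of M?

Let φ = ¬◇◇□((p → q) ∧ p). Evaluate φ at each world:
  u (successors {u, y}): φ is true.
  v (successors {v, x}): φ is true.
  w (successors {u, v, w}): φ is true.
  x (successors {v, x, y}): φ is true.
  y (successors {x, y}): φ is true.
For instance, at v:
  At v: ◇◇□((p → q) ∧ p) is false, so ¬◇◇□((p → q) ∧ p) is true.
    At v: ◇◇□((p → q) ∧ p) requires ◇□((p → q) ∧ p) at some successor in {v, x}.
      At v: ◇□((p → q) ∧ p) is false.
      At x: ◇□((p → q) ∧ p) is false.
    So ◇◇□((p → q) ∧ p) is false at v.

Yes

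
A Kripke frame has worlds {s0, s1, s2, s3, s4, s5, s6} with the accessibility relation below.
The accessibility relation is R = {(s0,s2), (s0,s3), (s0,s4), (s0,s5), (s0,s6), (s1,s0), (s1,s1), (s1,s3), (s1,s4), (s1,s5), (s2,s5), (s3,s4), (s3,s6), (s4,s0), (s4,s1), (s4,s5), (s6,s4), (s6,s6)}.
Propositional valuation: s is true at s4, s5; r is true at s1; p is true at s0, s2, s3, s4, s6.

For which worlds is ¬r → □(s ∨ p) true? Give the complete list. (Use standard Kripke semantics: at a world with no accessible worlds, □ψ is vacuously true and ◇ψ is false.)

Let φ = ¬r → □(s ∨ p). Evaluate φ at each world:
  s0 (successors {s2, s3, s4, s5, s6}): φ is true.
  s1 (successors {s0, s1, s3, s4, s5}): φ is true.
  s2 (successors {s5}): φ is true.
  s3 (successors {s4, s6}): φ is true.
  s4 (successors {s0, s1, s5}): φ is false.
  s5 (successors ∅): φ is true.
  s6 (successors {s4, s6}): φ is true.
For instance, at s2:
  At s2: ¬r is true, □(s ∨ p) is true, so ¬r → □(s ∨ p) is true.
    At s2: □(s ∨ p) requires s ∨ p at every successor {s5}.
      At s5: s ∨ p is true.
    So □(s ∨ p) is true at s2.
Satisfying worlds: {s0, s1, s2, s3, s5, s6}

s0, s1, s2, s3, s5, s6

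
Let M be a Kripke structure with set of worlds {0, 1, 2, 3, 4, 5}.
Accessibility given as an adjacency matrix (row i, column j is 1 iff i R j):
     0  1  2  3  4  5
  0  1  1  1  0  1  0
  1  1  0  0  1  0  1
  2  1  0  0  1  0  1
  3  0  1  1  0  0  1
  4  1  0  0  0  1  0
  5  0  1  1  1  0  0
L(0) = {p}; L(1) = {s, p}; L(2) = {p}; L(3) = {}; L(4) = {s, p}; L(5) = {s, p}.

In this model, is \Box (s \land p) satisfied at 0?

Recall that \Box ψ holds at a world iff ψ holds at every accessible world, and \Diamond ψ holds iff ψ holds at some accessible world.
At 0: \Box (s \land p) requires s \land p at every successor {0, 1, 2, 4}.
  s \land p fails at 0, so \Box (s \land p) is false at 0.

No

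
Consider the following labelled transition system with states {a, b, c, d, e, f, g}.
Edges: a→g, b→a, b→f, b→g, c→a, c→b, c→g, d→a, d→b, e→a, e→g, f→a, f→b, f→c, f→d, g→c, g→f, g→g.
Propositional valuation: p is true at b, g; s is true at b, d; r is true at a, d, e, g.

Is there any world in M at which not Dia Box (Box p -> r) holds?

Recall that Box ψ holds at a world iff ψ holds at every accessible world, and Dia ψ holds iff ψ holds at some accessible world.
Let φ = not Dia Box (Box p -> r). Evaluate φ at each world:
  a (successors {g}): φ is false.
  b (successors {a, f, g}): φ is false.
  c (successors {a, b, g}): φ is false.
  d (successors {a, b}): φ is false.
  e (successors {a, g}): φ is false.
  f (successors {a, b, c, d}): φ is false.
  g (successors {c, f, g}): φ is false.
For instance, at e:
  At e: Dia Box (Box p -> r) is true, so not Dia Box (Box p -> r) is false.
    At e: Dia Box (Box p -> r) requires Box (Box p -> r) at some successor in {a, g}.
      Box (Box p -> r) holds at a, so Dia Box (Box p -> r) is true at e.

No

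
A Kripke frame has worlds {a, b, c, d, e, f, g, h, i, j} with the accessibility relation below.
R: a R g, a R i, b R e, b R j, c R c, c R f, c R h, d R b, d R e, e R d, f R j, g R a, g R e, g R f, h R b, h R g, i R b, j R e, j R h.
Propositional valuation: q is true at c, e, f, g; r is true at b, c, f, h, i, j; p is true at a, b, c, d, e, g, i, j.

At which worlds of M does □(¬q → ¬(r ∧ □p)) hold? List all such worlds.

b, e, f, g

Let φ = □(¬q → ¬(r ∧ □p)). Evaluate φ at each world:
  a (successors {g, i}): φ is false.
  b (successors {e, j}): φ is true.
  c (successors {c, f, h}): φ is false.
  d (successors {b, e}): φ is false.
  e (successors {d}): φ is true.
  f (successors {j}): φ is true.
  g (successors {a, e, f}): φ is true.
  h (successors {b, g}): φ is false.
  i (successors {b}): φ is false.
  j (successors {e, h}): φ is false.
For instance, at b:
  At b: □(¬q → ¬(r ∧ □p)) requires ¬q → ¬(r ∧ □p) at every successor {e, j}.
      At e: ¬q is false, ¬(r ∧ □p) is true, so ¬q → ¬(r ∧ □p) is true.
      At j: ¬q is true, ¬(r ∧ □p) is true, so ¬q → ¬(r ∧ □p) is true.
  So □(¬q → ¬(r ∧ □p)) is true at b.
Satisfying worlds: {b, e, f, g}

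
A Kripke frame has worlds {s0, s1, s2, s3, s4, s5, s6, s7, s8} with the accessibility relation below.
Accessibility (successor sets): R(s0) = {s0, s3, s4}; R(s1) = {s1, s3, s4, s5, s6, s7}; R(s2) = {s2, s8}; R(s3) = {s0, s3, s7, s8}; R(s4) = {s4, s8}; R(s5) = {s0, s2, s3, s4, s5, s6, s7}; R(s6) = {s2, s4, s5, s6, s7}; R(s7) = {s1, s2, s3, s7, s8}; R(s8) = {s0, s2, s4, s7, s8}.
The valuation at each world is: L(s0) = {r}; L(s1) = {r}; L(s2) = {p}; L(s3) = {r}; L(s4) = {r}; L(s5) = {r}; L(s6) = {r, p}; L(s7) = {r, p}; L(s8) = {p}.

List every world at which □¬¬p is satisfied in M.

s2

Let φ = □¬¬p. Evaluate φ at each world:
  s0 (successors {s0, s3, s4}): φ is false.
  s1 (successors {s1, s3, s4, s5, s6, s7}): φ is false.
  s2 (successors {s2, s8}): φ is true.
  s3 (successors {s0, s3, s7, s8}): φ is false.
  s4 (successors {s4, s8}): φ is false.
  s5 (successors {s0, s2, s3, s4, s5, s6, s7}): φ is false.
  s6 (successors {s2, s4, s5, s6, s7}): φ is false.
  s7 (successors {s1, s2, s3, s7, s8}): φ is false.
  s8 (successors {s0, s2, s4, s7, s8}): φ is false.
For instance, at s4:
  At s4: □¬¬p requires ¬¬p at every successor {s4, s8}.
    ¬¬p fails at s4, so □¬¬p is false at s4.
Satisfying worlds: {s2}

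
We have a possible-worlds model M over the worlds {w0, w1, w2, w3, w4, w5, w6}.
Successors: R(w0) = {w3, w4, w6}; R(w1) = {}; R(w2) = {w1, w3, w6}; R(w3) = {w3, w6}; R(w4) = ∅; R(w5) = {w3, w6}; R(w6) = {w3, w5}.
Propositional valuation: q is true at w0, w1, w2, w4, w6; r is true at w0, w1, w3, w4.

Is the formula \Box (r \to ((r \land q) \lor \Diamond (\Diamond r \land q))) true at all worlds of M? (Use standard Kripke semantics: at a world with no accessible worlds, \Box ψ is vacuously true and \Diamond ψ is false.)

Yes

Recall that \Box ψ holds at a world iff ψ holds at every accessible world, and \Diamond ψ holds iff ψ holds at some accessible world.
Let φ = \Box (r \to ((r \land q) \lor \Diamond (\Diamond r \land q))). Evaluate φ at each world:
  w0 (successors {w3, w4, w6}): φ is true.
  w1 (successors ∅): φ is true.
  w2 (successors {w1, w3, w6}): φ is true.
  w3 (successors {w3, w6}): φ is true.
  w4 (successors ∅): φ is true.
  w5 (successors {w3, w6}): φ is true.
  w6 (successors {w3, w5}): φ is true.
For instance, at w5:
  At w5: \Box (r \to ((r \land q) \lor \Diamond (\Diamond r \land q))) requires r \to ((r \land q) \lor \Diamond (\Diamond r \land q)) at every successor {w3, w6}.
      At w3: r is true, (r \land q) \lor \Diamond (\Diamond r \land q) is true, so r \to ((r \land q) \lor \Diamond (\Diamond r \land q)) is true.
      At w6: r is false, (r \land q) \lor \Diamond (\Diamond r \land q) is false, so r \to ((r \land q) \lor \Diamond (\Diamond r \land q)) is true.
  So \Box (r \to ((r \land q) \lor \Diamond (\Diamond r \land q))) is true at w5.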